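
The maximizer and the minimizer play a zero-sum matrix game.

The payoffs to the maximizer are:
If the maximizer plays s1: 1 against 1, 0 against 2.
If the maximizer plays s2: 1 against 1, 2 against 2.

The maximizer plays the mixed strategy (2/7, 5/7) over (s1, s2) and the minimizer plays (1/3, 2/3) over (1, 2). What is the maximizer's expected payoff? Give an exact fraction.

Against (1/3, 2/3), each row's expected payoff is s1: 1/3; s2: 5/3.
Taking the (2/7, 5/7)-weighted average: (2/7)·(1/3) + (5/7)·(5/3) = 9/7.

9/7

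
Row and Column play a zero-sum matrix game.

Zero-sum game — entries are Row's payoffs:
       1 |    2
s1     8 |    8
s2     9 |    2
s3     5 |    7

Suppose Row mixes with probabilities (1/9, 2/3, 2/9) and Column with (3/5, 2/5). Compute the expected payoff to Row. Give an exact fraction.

284/45

Against (3/5, 2/5), each row's expected payoff is s1: 8; s2: 31/5; s3: 29/5.
Taking the (1/9, 2/3, 2/9)-weighted average: (1/9)·(8) + (2/3)·(31/5) + (2/9)·(29/5) = 284/45.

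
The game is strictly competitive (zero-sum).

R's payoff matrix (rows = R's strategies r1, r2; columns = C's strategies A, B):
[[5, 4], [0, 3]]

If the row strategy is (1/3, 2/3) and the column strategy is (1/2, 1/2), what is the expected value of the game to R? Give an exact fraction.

Against (1/2, 1/2), each row's expected payoff is r1: 9/2; r2: 3/2.
Taking the (1/3, 2/3)-weighted average: (1/3)·(9/2) + (2/3)·(3/2) = 5/2.

5/2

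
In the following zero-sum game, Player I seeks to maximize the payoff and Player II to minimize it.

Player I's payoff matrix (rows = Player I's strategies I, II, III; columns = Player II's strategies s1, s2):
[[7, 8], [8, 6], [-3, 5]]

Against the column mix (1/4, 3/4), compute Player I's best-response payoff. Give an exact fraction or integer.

31/4

I: (7)·(1/4) + (8)·(3/4) = 31/4.
II: (8)·(1/4) + (6)·(3/4) = 13/2.
III: (-3)·(1/4) + (5)·(3/4) = 3.
The best pure response is I with expected payoff 31/4.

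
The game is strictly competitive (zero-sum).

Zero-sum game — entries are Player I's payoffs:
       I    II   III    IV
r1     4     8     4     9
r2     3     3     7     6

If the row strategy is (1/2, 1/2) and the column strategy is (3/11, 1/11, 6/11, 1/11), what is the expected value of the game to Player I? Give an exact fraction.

Against (3/11, 1/11, 6/11, 1/11), each row's expected payoff is r1: 53/11; r2: 60/11.
Taking the (1/2, 1/2)-weighted average: (1/2)·(53/11) + (1/2)·(60/11) = 113/22.

113/22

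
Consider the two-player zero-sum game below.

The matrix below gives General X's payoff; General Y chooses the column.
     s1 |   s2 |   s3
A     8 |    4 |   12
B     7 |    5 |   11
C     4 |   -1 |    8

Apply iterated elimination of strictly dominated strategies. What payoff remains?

Row C is strictly dominated by row A (8>4, 4>-1, 12>8); eliminate C.
Column s1 is strictly dominated by s2 for General Y (4<8, 5<7); eliminate s1.
Column s3 is strictly dominated by s2 for General Y (4<12, 5<11); eliminate s3.
Row A is strictly dominated by row B (5>4); eliminate A.
Only (B, s2) remains, with payoff 5.

5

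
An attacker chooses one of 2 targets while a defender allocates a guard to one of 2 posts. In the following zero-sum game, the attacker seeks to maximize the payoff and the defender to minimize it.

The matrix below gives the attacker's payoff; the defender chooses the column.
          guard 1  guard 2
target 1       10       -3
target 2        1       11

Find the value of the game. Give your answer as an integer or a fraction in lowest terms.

113/23

Row minima are -3 and 1, so the attacker's maximin is 1; column maxima are 10 and 11, so the defender's minimax is 10. These differ, so the equilibrium is in mixed strategies.
Let the attacker play target 1 with probability p. The defender is indifferent when 10p + (1−p) = −3p + 11(1−p), giving p = 10/23.
Let the defender play guard 1 with probability q. The attacker is indifferent when 10q − 3(1−q) = q + 11(1−q), giving q = 14/23.
The value is 10·(14/23) + (-3)·(9/23) = 113/23.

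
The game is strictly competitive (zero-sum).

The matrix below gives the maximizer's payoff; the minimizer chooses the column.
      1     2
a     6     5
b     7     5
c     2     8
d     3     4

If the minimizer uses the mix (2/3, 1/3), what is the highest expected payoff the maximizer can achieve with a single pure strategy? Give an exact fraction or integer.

a: (6)·(2/3) + (5)·(1/3) = 17/3.
b: (7)·(2/3) + (5)·(1/3) = 19/3.
c: (2)·(2/3) + (8)·(1/3) = 4.
d: (3)·(2/3) + (4)·(1/3) = 10/3.
The best pure response is b with expected payoff 19/3.

19/3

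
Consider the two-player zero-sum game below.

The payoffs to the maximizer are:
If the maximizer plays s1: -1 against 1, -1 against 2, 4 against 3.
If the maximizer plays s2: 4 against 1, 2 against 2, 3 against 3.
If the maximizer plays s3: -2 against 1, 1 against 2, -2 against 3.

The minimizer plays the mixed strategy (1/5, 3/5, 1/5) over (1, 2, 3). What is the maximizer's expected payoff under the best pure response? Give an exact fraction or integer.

s1: (-1)·(1/5) + (-1)·(3/5) + (4)·(1/5) = 0.
s2: (4)·(1/5) + (2)·(3/5) + (3)·(1/5) = 13/5.
s3: (-2)·(1/5) + (1)·(3/5) + (-2)·(1/5) = -1/5.
The best pure response is s2 with expected payoff 13/5.

13/5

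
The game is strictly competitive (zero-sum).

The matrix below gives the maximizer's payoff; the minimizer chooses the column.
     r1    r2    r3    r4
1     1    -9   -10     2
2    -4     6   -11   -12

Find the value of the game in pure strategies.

Row minima: -10, -12 → the maximizer's maximin is -10.
Column maxima: 1, 6, -10, 2 → the minimizer's minimax is -10.
They coincide at (1, r3), so the value is -10.

-10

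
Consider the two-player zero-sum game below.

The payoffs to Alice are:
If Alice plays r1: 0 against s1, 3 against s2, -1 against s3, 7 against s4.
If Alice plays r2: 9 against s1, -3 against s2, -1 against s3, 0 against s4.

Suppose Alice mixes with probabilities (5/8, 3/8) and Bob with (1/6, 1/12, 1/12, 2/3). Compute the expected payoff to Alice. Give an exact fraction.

Against (1/6, 1/12, 1/12, 2/3), each row's expected payoff is r1: 29/6; r2: 7/6.
Taking the (5/8, 3/8)-weighted average: (5/8)·(29/6) + (3/8)·(7/6) = 83/24.

83/24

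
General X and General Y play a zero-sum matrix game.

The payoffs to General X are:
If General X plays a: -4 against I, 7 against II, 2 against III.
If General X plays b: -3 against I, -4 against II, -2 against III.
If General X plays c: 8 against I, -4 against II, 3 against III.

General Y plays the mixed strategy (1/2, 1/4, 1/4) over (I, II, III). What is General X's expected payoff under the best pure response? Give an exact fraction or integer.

15/4

a: (-4)·(1/2) + (7)·(1/4) + (2)·(1/4) = 1/4.
b: (-3)·(1/2) + (-4)·(1/4) + (-2)·(1/4) = -3.
c: (8)·(1/2) + (-4)·(1/4) + (3)·(1/4) = 15/4.
The best pure response is c with expected payoff 15/4.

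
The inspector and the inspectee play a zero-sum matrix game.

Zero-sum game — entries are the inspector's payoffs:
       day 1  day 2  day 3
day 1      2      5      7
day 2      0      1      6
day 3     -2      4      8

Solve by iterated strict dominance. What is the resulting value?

Row day 2 is strictly dominated by row day 1 (2>0, 5>1, 7>6); eliminate day 2.
Column day 2 is strictly dominated by day 1 for the inspectee (2<5, -2<4); eliminate day 2.
Column day 3 is strictly dominated by day 1 for the inspectee (2<7, -2<8); eliminate day 3.
Row day 3 is strictly dominated by row day 1 (2>-2); eliminate day 3.
Only (day 1, day 1) remains, with payoff 2.

2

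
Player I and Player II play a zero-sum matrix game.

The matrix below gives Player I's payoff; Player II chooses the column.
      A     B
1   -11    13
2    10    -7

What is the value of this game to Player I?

Row minima are -11 and -7, so Player I's maximin is -7; column maxima are 10 and 13, so Player II's minimax is 10. These differ, so the equilibrium is in mixed strategies.
Let Player I play 1 with probability p. Player II is indifferent when −11p + 10(1−p) = 13p − 7(1−p), giving p = 17/41.
Let Player II play A with probability q. Player I is indifferent when −11q + 13(1−q) = 10q − 7(1−q), giving q = 20/41.
The value is -11·(20/41) + (13)·(21/41) = 53/41.

53/41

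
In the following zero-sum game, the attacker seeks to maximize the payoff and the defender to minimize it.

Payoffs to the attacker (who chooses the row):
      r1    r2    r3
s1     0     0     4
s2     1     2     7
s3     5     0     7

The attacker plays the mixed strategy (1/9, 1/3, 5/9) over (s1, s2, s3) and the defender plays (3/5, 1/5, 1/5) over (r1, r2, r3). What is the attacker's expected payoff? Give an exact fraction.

Against (3/5, 1/5, 1/5), each row's expected payoff is s1: 4/5; s2: 12/5; s3: 22/5.
Taking the (1/9, 1/3, 5/9)-weighted average: (1/9)·(4/5) + (1/3)·(12/5) + (5/9)·(22/5) = 10/3.

10/3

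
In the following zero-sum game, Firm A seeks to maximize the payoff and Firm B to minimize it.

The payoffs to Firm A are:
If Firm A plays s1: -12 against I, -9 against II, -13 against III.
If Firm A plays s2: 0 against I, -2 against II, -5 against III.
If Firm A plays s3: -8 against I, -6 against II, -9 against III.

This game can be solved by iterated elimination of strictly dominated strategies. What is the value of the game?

Row s3 is strictly dominated by row s2 (0>-8, -2>-6, -5>-9); eliminate s3.
Column I is strictly dominated by III for Firm B (-13<-12, -5<0); eliminate I.
Row s1 is strictly dominated by row s2 (-2>-9, -5>-13); eliminate s1.
Column II is strictly dominated by III for Firm B (-5<-2); eliminate II.
Only (s2, III) remains, with payoff -5.

-5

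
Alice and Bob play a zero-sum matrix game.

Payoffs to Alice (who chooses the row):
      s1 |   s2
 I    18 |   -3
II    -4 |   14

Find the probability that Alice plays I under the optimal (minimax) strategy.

6/13

Row minima are -3 and -4, so Alice's maximin is -3; column maxima are 18 and 14, so Bob's minimax is 14. These differ, so the equilibrium is in mixed strategies.
Let Alice play I with probability p. Bob is indifferent when 18p − 4(1−p) = −3p + 14(1−p), giving p = 6/13.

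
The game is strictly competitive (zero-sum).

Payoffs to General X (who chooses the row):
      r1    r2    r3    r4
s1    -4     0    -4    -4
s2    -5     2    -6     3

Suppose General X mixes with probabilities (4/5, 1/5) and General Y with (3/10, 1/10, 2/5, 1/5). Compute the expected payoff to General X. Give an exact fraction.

-7/2

Against (3/10, 1/10, 2/5, 1/5), each row's expected payoff is s1: -18/5; s2: -31/10.
Taking the (4/5, 1/5)-weighted average: (4/5)·(-18/5) + (1/5)·(-31/10) = -7/2.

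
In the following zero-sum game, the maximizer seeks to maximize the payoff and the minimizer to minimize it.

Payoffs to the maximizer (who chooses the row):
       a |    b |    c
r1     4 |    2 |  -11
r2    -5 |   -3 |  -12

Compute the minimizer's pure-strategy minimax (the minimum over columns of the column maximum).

The worst case (largest entry) in each column is a: 4, b: 2, c: -11.
The best (smallest) of these is -11.

-11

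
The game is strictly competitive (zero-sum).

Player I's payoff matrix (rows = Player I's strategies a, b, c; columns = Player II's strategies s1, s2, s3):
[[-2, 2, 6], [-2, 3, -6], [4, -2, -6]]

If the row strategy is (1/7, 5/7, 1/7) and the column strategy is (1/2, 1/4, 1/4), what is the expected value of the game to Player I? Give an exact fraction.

-31/28

Against (1/2, 1/4, 1/4), each row's expected payoff is a: 1; b: -7/4; c: 0.
Taking the (1/7, 5/7, 1/7)-weighted average: (1/7)·(1) + (5/7)·(-7/4) + (1/7)·(0) = -31/28.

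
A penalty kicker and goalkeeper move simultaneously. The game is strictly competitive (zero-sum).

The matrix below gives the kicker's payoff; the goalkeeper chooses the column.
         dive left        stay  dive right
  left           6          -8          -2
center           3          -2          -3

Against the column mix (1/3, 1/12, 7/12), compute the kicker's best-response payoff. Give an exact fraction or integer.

left: (6)·(1/3) + (-8)·(1/12) + (-2)·(7/12) = 1/6.
center: (3)·(1/3) + (-2)·(1/12) + (-3)·(7/12) = -11/12.
The best pure response is left with expected payoff 1/6.

1/6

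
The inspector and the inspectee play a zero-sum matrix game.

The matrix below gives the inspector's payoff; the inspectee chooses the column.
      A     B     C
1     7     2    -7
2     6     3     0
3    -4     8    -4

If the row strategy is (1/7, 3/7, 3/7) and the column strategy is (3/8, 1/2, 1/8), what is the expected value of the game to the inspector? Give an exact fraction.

Against (3/8, 1/2, 1/8), each row's expected payoff is 1: 11/4; 2: 15/4; 3: 2.
Taking the (1/7, 3/7, 3/7)-weighted average: (1/7)·(11/4) + (3/7)·(15/4) + (3/7)·(2) = 20/7.

20/7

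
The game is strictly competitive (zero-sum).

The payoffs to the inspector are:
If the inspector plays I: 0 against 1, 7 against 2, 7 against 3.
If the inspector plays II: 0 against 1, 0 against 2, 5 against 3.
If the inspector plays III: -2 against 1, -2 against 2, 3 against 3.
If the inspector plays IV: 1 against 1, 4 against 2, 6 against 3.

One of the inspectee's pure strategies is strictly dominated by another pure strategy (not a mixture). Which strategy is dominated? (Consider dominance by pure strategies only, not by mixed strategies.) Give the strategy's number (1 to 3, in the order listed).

The inspectee prefers columns that give the inspector less. Compare 3 with 1: 0 < 7, 0 < 5, -2 < 3, 1 < 6.
So 1 strictly dominates 3 for the inspectee; 3 is strictly dominated.

3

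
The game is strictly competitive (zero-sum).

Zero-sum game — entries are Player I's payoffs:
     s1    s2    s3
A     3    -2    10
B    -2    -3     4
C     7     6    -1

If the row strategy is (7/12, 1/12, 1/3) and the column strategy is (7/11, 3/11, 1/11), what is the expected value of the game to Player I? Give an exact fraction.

Against (7/11, 3/11, 1/11), each row's expected payoff is A: 25/11; B: -19/11; C: 6.
Taking the (7/12, 1/12, 1/3)-weighted average: (7/12)·(25/11) + (1/12)·(-19/11) + (1/3)·(6) = 35/11.

35/11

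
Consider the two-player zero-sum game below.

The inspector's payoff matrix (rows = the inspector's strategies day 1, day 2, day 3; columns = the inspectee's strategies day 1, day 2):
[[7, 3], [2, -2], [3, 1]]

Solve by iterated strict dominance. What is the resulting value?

3

Row day 3 is strictly dominated by row day 1 (7>3, 3>1); eliminate day 3.
Row day 2 is strictly dominated by row day 1 (7>2, 3>-2); eliminate day 2.
Column day 1 is strictly dominated by day 2 for the inspectee (3<7); eliminate day 1.
Only (day 1, day 2) remains, with payoff 3.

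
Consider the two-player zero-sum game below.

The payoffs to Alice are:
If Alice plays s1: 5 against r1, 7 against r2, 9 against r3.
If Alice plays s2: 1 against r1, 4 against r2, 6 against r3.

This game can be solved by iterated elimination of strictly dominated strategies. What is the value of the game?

Column r3 is strictly dominated by r1 for Bob (5<9, 1<6); eliminate r3.
Row s2 is strictly dominated by row s1 (5>1, 7>4); eliminate s2.
Column r2 is strictly dominated by r1 for Bob (5<7); eliminate r2.
Only (s1, r1) remains, with payoff 5.

5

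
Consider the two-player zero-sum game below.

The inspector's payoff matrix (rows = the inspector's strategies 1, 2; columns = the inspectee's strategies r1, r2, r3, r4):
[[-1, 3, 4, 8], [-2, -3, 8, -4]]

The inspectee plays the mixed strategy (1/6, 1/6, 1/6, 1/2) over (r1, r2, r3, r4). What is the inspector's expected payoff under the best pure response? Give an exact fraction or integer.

5

1: (-1)·(1/6) + (3)·(1/6) + (4)·(1/6) + (8)·(1/2) = 5.
2: (-2)·(1/6) + (-3)·(1/6) + (8)·(1/6) + (-4)·(1/2) = -3/2.
The best pure response is 1 with expected payoff 5.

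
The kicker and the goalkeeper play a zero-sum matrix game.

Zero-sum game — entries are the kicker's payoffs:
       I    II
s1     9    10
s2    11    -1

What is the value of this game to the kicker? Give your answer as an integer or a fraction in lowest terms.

Row minima are 9 and -1, so the kicker's maximin is 9; column maxima are 11 and 10, so the goalkeeper's minimax is 10. These differ, so the equilibrium is in mixed strategies.
Let the kicker play s1 with probability p. The goalkeeper is indifferent when 9p + 11(1−p) = 10p − (1−p), giving p = 12/13.
Let the goalkeeper play I with probability q. The kicker is indifferent when 9q + 10(1−q) = 11q − (1−q), giving q = 11/13.
The value is 9·(11/13) + (10)·(2/13) = 119/13.

119/13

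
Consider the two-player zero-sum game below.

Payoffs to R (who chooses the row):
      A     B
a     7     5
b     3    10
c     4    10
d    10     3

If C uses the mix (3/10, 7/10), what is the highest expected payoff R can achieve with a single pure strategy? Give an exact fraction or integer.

41/5

a: (7)·(3/10) + (5)·(7/10) = 28/5.
b: (3)·(3/10) + (10)·(7/10) = 79/10.
c: (4)·(3/10) + (10)·(7/10) = 41/5.
d: (10)·(3/10) + (3)·(7/10) = 51/10.
The best pure response is c with expected payoff 41/5.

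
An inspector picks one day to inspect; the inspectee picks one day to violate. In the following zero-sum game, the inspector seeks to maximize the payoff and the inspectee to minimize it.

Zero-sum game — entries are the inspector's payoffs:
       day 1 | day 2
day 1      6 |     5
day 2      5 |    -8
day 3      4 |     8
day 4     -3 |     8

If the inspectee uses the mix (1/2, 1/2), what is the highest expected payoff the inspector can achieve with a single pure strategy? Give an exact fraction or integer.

day 1: (6)·(1/2) + (5)·(1/2) = 11/2.
day 2: (5)·(1/2) + (-8)·(1/2) = -3/2.
day 3: (4)·(1/2) + (8)·(1/2) = 6.
day 4: (-3)·(1/2) + (8)·(1/2) = 5/2.
The best pure response is day 3 with expected payoff 6.

6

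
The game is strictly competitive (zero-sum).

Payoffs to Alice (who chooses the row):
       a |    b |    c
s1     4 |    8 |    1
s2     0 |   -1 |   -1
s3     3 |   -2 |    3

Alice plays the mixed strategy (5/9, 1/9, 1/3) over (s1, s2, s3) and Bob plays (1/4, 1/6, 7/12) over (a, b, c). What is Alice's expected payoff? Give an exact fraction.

Against (1/4, 1/6, 7/12), each row's expected payoff is s1: 35/12; s2: -3/4; s3: 13/6.
Taking the (5/9, 1/9, 1/3)-weighted average: (5/9)·(35/12) + (1/9)·(-3/4) + (1/3)·(13/6) = 61/27.

61/27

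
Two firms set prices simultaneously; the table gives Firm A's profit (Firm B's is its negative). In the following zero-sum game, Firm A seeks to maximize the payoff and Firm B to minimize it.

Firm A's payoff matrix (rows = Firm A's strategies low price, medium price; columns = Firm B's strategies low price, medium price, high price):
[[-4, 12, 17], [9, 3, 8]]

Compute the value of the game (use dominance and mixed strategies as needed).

60/11

Column high price is strictly dominated by medium price for Firm B (it gives Firm A more in every row).
The remaining 2×2 game on (low price, medium price) × (low price, medium price) has no saddle point. Let Firm A play low price with probability p; indifference gives −4p + 9(1−p) = 12p + 3(1−p), so p = 3/11.
Similarly Firm B's optimal q on low price is 9/22, and the value is -4·(9/22) + (12)·(13/22) = 60/11.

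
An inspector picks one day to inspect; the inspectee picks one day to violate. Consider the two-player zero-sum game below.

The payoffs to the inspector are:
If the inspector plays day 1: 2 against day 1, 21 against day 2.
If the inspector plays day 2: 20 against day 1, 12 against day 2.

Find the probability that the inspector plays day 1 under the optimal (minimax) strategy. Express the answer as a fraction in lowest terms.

Row minima are 2 and 12, so the inspector's maximin is 12; column maxima are 20 and 21, so the inspectee's minimax is 20. These differ, so the equilibrium is in mixed strategies.
Let the inspector play day 1 with probability p. The inspectee is indifferent when 2p + 20(1−p) = 21p + 12(1−p), giving p = 8/27.

8/27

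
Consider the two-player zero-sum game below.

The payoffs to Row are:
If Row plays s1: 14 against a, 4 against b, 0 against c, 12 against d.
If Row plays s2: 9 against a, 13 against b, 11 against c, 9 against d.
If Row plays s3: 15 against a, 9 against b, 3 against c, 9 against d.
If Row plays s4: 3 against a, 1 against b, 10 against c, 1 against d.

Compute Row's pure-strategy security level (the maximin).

The worst-case payoff for each row is s1: 0, s2: 9, s3: 3, s4: 1.
The best of these is 9.

9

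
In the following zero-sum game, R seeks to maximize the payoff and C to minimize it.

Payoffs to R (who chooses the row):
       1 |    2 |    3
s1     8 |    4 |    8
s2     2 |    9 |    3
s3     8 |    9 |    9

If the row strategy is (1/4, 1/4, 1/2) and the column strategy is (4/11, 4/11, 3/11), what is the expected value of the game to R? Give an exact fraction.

Against (4/11, 4/11, 3/11), each row's expected payoff is s1: 72/11; s2: 53/11; s3: 95/11.
Taking the (1/4, 1/4, 1/2)-weighted average: (1/4)·(72/11) + (1/4)·(53/11) + (1/2)·(95/11) = 315/44.

315/44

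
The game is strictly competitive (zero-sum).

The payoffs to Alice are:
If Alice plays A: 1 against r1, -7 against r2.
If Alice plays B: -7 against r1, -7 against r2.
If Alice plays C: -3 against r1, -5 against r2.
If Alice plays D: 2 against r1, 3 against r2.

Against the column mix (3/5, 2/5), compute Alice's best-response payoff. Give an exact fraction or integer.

A: (1)·(3/5) + (-7)·(2/5) = -11/5.
B: (-7)·(3/5) + (-7)·(2/5) = -7.
C: (-3)·(3/5) + (-5)·(2/5) = -19/5.
D: (2)·(3/5) + (3)·(2/5) = 12/5.
The best pure response is D with expected payoff 12/5.

12/5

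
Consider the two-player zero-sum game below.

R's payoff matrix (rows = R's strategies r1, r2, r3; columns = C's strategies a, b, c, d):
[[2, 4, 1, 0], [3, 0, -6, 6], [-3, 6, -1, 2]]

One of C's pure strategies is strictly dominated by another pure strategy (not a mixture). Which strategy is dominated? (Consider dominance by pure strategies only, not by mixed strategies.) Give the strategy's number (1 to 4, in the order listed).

C prefers columns that give R less. Compare b with c: 1 < 4, -6 < 0, -1 < 6.
So c strictly dominates b for C; b is strictly dominated.

2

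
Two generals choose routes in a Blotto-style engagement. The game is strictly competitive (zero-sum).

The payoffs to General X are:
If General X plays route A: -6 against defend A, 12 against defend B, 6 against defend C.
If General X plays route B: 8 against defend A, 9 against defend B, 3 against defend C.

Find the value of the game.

Column defend B is strictly dominated by defend C for General Y (it gives General X more in every row).
The remaining 2×2 game on (route A, route B) × (defend A, defend C) has no saddle point. Let General X play route A with probability p; indifference gives −6p + 8(1−p) = 6p + 3(1−p), so p = 5/17.
Similarly General Y's optimal q on defend A is 3/17, and the value is -6·(3/17) + (6)·(14/17) = 66/17.

66/17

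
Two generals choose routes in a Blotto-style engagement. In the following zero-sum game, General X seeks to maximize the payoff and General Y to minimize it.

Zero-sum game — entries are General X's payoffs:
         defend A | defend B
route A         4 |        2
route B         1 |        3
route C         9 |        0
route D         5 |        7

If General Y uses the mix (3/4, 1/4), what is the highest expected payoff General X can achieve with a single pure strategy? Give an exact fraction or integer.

27/4

route A: (4)·(3/4) + (2)·(1/4) = 7/2.
route B: (1)·(3/4) + (3)·(1/4) = 3/2.
route C: (9)·(3/4) + (0)·(1/4) = 27/4.
route D: (5)·(3/4) + (7)·(1/4) = 11/2.
The best pure response is route C with expected payoff 27/4.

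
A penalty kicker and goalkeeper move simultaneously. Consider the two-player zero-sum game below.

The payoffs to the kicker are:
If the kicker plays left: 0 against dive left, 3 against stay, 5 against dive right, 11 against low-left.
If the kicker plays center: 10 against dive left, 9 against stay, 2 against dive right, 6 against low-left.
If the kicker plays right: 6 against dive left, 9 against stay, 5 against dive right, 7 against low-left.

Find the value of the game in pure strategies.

Row minima: 0, 2, 5 → the kicker's maximin is 5.
Column maxima: 10, 9, 5, 11 → the goalkeeper's minimax is 5.
They coincide at (right, dive right), so the value is 5.

5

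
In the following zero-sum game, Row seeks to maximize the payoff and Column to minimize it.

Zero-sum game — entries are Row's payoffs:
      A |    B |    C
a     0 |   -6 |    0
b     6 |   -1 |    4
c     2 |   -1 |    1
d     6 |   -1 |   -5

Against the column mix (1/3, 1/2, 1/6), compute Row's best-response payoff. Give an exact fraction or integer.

13/6

a: (0)·(1/3) + (-6)·(1/2) + (0)·(1/6) = -3.
b: (6)·(1/3) + (-1)·(1/2) + (4)·(1/6) = 13/6.
c: (2)·(1/3) + (-1)·(1/2) + (1)·(1/6) = 1/3.
d: (6)·(1/3) + (-1)·(1/2) + (-5)·(1/6) = 2/3.
The best pure response is b with expected payoff 13/6.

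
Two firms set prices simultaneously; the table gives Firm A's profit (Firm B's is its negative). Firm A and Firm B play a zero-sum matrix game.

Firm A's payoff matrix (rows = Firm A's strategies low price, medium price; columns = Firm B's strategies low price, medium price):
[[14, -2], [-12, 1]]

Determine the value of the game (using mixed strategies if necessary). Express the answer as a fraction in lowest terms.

Row minima are -2 and -12, so Firm A's maximin is -2; column maxima are 14 and 1, so Firm B's minimax is 1. These differ, so the equilibrium is in mixed strategies.
Let Firm A play low price with probability p. Firm B is indifferent when 14p − 12(1−p) = −2p + (1−p), giving p = 13/29.
Let Firm B play low price with probability q. Firm A is indifferent when 14q − 2(1−q) = −12q + (1−q), giving q = 3/29.
The value is 14·(3/29) + (-2)·(26/29) = -10/29.

-10/29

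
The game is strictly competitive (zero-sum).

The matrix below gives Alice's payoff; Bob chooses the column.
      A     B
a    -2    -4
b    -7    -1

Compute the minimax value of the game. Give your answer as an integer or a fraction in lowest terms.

Row minima are -4 and -7, so Alice's maximin is -4; column maxima are -2 and -1, so Bob's minimax is -2. These differ, so the equilibrium is in mixed strategies.
Let Alice play a with probability p. Bob is indifferent when −2p − 7(1−p) = −4p − (1−p), giving p = 3/4.
Let Bob play A with probability q. Alice is indifferent when −2q − 4(1−q) = −7q − (1−q), giving q = 3/8.
The value is -2·(3/8) + (-4)·(5/8) = -13/4.

-13/4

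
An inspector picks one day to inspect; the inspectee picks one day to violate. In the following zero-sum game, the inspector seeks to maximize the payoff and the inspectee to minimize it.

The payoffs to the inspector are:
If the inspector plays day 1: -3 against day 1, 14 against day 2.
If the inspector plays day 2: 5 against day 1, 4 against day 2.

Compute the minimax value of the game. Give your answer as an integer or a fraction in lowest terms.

Row minima are -3 and 4, so the inspector's maximin is 4; column maxima are 5 and 14, so the inspectee's minimax is 5. These differ, so the equilibrium is in mixed strategies.
Let the inspector play day 1 with probability p. The inspectee is indifferent when −3p + 5(1−p) = 14p + 4(1−p), giving p = 1/18.
Let the inspectee play day 1 with probability q. The inspector is indifferent when −3q + 14(1−q) = 5q + 4(1−q), giving q = 5/9.
The value is -3·(5/9) + (14)·(4/9) = 41/9.

41/9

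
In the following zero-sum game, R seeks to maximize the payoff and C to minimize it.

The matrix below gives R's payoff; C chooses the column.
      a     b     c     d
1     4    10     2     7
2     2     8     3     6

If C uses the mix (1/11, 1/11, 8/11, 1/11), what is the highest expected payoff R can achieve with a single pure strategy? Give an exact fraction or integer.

40/11

1: (4)·(1/11) + (10)·(1/11) + (2)·(8/11) + (7)·(1/11) = 37/11.
2: (2)·(1/11) + (8)·(1/11) + (3)·(8/11) + (6)·(1/11) = 40/11.
The best pure response is 2 with expected payoff 40/11.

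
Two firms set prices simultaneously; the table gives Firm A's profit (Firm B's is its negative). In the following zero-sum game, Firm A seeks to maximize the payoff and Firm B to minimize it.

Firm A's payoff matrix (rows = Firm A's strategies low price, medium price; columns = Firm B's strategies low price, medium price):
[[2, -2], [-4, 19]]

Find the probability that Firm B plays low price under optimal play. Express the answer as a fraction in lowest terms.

7/9

Row minima are -2 and -4, so Firm A's maximin is -2; column maxima are 2 and 19, so Firm B's minimax is 2. These differ, so the equilibrium is in mixed strategies.
Let Firm B play low price with probability q. Firm A is indifferent when 2q − 2(1−q) = −4q + 19(1−q), giving q = 7/9.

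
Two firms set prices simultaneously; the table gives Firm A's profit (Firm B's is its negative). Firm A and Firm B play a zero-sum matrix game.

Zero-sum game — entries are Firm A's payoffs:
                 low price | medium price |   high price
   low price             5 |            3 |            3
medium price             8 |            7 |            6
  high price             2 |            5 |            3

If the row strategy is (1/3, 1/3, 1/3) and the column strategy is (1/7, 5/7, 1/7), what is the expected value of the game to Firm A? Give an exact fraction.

34/7

Against (1/7, 5/7, 1/7), each row's expected payoff is low price: 23/7; medium price: 7; high price: 30/7.
Taking the (1/3, 1/3, 1/3)-weighted average: (1/3)·(23/7) + (1/3)·(7) + (1/3)·(30/7) = 34/7.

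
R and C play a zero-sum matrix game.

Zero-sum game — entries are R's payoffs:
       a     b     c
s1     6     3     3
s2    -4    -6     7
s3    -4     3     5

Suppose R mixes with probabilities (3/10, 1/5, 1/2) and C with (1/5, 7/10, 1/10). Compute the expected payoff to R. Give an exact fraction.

28/25

Against (1/5, 7/10, 1/10), each row's expected payoff is s1: 18/5; s2: -43/10; s3: 9/5.
Taking the (3/10, 1/5, 1/2)-weighted average: (3/10)·(18/5) + (1/5)·(-43/10) + (1/2)·(9/5) = 28/25.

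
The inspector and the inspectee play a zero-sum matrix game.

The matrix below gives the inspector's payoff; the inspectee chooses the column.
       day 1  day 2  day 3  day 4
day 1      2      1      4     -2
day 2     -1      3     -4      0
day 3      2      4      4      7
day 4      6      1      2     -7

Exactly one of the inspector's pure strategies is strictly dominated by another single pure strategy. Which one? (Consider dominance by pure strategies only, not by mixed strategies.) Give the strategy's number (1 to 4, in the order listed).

Compare day 2 with day 3: 2 > -1, 4 > 3, 4 > -4, 7 > 0.
So day 3 strictly dominates day 2 for the inspector; day 2 is strictly dominated.

2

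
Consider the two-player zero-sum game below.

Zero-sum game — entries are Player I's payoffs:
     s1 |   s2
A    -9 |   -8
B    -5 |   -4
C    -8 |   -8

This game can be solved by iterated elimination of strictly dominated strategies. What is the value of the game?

Row A is strictly dominated by row B (-5>-9, -4>-8); eliminate A.
Row C is strictly dominated by row B (-5>-8, -4>-8); eliminate C.
Column s2 is strictly dominated by s1 for Player II (-5<-4); eliminate s2.
Only (B, s1) remains, with payoff -5.

-5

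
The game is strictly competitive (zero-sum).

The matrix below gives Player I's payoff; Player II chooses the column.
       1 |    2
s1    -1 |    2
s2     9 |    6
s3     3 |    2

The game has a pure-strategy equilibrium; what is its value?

6

Row minima: -1, 6, 2 → Player I's maximin is 6.
Column maxima: 9, 6 → Player II's minimax is 6.
They coincide at (s2, 2), so the value is 6.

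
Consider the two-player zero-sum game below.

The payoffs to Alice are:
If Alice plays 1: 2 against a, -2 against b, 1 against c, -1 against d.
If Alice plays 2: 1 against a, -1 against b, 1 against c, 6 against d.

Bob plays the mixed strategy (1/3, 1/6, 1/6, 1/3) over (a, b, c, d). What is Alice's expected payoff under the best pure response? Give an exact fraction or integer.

1: (2)·(1/3) + (-2)·(1/6) + (1)·(1/6) + (-1)·(1/3) = 1/6.
2: (1)·(1/3) + (-1)·(1/6) + (1)·(1/6) + (6)·(1/3) = 7/3.
The best pure response is 2 with expected payoff 7/3.

7/3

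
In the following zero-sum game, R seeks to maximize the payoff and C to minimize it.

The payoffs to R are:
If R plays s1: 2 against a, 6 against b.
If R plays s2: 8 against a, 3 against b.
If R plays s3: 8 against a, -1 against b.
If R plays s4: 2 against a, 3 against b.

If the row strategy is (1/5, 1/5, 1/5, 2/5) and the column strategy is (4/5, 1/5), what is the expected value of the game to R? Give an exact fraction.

Against (4/5, 1/5), each row's expected payoff is s1: 14/5; s2: 7; s3: 31/5; s4: 11/5.
Taking the (1/5, 1/5, 1/5, 2/5)-weighted average: (1/5)·(14/5) + (1/5)·(7) + (1/5)·(31/5) + (2/5)·(11/5) = 102/25.

102/25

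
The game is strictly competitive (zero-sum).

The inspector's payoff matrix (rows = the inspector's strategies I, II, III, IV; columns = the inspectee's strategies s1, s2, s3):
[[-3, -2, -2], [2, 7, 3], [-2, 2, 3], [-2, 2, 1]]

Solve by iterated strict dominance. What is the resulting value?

Row IV is strictly dominated by row II (2>-2, 7>2, 3>1); eliminate IV.
Column s2 is strictly dominated by s1 for the inspectee (-3<-2, 2<7, -2<2); eliminate s2.
Row I is strictly dominated by row II (2>-3, 3>-2); eliminate I.
Column s3 is strictly dominated by s1 for the inspectee (2<3, -2<3); eliminate s3.
Row III is strictly dominated by row II (2>-2); eliminate III.
Only (II, s1) remains, with payoff 2.

2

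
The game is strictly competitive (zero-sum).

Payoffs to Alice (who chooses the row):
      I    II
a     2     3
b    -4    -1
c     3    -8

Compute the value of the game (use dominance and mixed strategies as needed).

Row b is strictly dominated by row a, so Alice never plays it.
The remaining 2×2 game on (a, c) × (I, II) has no saddle point. Let Alice play a with probability p; indifference gives 2p + 3(1−p) = 3p − 8(1−p), so p = 11/12.
Similarly Bob's optimal q on I is 11/12, and the value is 2·(11/12) + (3)·(1/12) = 25/12.

25/12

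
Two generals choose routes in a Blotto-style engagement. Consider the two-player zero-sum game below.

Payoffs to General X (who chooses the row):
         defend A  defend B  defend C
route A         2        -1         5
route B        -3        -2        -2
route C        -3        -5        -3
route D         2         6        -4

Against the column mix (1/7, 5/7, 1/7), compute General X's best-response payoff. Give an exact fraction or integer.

4

route A: (2)·(1/7) + (-1)·(5/7) + (5)·(1/7) = 2/7.
route B: (-3)·(1/7) + (-2)·(5/7) + (-2)·(1/7) = -15/7.
route C: (-3)·(1/7) + (-5)·(5/7) + (-3)·(1/7) = -31/7.
route D: (2)·(1/7) + (6)·(5/7) + (-4)·(1/7) = 4.
The best pure response is route D with expected payoff 4.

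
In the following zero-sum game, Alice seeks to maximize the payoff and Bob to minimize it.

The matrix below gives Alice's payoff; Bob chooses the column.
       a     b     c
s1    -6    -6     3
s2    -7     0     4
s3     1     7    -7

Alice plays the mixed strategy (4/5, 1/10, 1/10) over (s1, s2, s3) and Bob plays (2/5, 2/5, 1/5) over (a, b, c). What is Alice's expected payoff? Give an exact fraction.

Against (2/5, 2/5, 1/5), each row's expected payoff is s1: -21/5; s2: -2; s3: 9/5.
Taking the (4/5, 1/10, 1/10)-weighted average: (4/5)·(-21/5) + (1/10)·(-2) + (1/10)·(9/5) = -169/50.

-169/50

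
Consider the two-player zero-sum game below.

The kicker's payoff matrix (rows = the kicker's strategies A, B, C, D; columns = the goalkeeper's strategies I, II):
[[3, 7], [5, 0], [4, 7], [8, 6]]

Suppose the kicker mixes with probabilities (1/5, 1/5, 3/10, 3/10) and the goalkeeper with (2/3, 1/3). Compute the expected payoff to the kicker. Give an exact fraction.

Against (2/3, 1/3), each row's expected payoff is A: 13/3; B: 10/3; C: 5; D: 22/3.
Taking the (1/5, 1/5, 3/10, 3/10)-weighted average: (1/5)·(13/3) + (1/5)·(10/3) + (3/10)·(5) + (3/10)·(22/3) = 157/30.

157/30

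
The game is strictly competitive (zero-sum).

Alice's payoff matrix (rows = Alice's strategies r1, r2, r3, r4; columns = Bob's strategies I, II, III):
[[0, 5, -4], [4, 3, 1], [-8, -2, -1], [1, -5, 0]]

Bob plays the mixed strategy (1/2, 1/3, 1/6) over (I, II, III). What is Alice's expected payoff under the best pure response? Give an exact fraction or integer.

r1: (0)·(1/2) + (5)·(1/3) + (-4)·(1/6) = 1.
r2: (4)·(1/2) + (3)·(1/3) + (1)·(1/6) = 19/6.
r3: (-8)·(1/2) + (-2)·(1/3) + (-1)·(1/6) = -29/6.
r4: (1)·(1/2) + (-5)·(1/3) + (0)·(1/6) = -7/6.
The best pure response is r2 with expected payoff 19/6.

19/6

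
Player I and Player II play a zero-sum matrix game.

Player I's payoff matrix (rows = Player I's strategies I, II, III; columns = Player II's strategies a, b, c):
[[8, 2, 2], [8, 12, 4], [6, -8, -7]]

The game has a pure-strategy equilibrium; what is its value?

4

Row minima: 2, 4, -8 → Player I's maximin is 4.
Column maxima: 8, 12, 4 → Player II's minimax is 4.
They coincide at (II, c), so the value is 4.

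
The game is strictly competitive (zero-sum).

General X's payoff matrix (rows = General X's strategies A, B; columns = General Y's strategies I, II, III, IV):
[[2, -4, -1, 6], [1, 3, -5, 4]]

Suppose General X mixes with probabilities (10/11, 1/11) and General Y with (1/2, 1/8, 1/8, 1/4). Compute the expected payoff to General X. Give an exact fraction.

Against (1/2, 1/8, 1/8, 1/4), each row's expected payoff is A: 15/8; B: 5/4.
Taking the (10/11, 1/11)-weighted average: (10/11)·(15/8) + (1/11)·(5/4) = 20/11.

20/11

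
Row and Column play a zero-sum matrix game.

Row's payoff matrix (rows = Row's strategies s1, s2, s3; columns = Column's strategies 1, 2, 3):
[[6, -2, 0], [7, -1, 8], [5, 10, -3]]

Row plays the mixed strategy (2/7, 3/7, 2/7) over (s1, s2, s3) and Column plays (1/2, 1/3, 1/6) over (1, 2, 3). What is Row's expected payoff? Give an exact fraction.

173/42

Against (1/2, 1/3, 1/6), each row's expected payoff is s1: 7/3; s2: 9/2; s3: 16/3.
Taking the (2/7, 3/7, 2/7)-weighted average: (2/7)·(7/3) + (3/7)·(9/2) + (2/7)·(16/3) = 173/42.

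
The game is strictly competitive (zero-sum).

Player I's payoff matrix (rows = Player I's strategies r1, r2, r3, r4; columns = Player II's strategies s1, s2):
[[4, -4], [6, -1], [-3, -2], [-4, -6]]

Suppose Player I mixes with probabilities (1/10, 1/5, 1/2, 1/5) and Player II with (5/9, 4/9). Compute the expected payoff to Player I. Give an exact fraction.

-49/30

Against (5/9, 4/9), each row's expected payoff is r1: 4/9; r2: 26/9; r3: -23/9; r4: -44/9.
Taking the (1/10, 1/5, 1/2, 1/5)-weighted average: (1/10)·(4/9) + (1/5)·(26/9) + (1/2)·(-23/9) + (1/5)·(-44/9) = -49/30.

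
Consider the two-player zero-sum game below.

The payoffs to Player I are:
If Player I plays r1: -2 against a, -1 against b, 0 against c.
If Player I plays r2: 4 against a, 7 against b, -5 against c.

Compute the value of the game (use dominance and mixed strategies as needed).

-10/11

Column b is strictly dominated by a for Player II (it gives Player I more in every row).
The remaining 2×2 game on (r1, r2) × (a, c) has no saddle point. Let Player I play r1 with probability p; indifference gives −2p + 4(1−p) = −5(1−p), so p = 9/11.
Similarly Player II's optimal q on a is 5/11, and the value is -2·(5/11) + (0)·(6/11) = -10/11.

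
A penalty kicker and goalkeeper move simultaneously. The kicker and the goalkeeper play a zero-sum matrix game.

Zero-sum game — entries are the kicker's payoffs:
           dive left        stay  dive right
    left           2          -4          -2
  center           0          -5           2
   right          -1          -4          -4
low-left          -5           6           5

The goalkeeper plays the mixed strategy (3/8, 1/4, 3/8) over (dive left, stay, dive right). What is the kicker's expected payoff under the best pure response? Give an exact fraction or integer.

3/2

left: (2)·(3/8) + (-4)·(1/4) + (-2)·(3/8) = -1.
center: (0)·(3/8) + (-5)·(1/4) + (2)·(3/8) = -1/2.
right: (-1)·(3/8) + (-4)·(1/4) + (-4)·(3/8) = -23/8.
low-left: (-5)·(3/8) + (6)·(1/4) + (5)·(3/8) = 3/2.
The best pure response is low-left with expected payoff 3/2.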